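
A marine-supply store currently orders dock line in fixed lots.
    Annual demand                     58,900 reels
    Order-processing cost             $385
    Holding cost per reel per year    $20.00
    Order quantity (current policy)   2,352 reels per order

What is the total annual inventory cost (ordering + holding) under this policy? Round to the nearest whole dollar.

Orders/yr = 58,900/2,352 = 25.043; ordering cost = 25.043 × $385 = $9,641.37
Average inventory = 2,352/2 = 1176; holding cost = 1176 × $20 = $23,520.00
Total = $9,641.37 + $23,520.00 = $33,161.37

$33,161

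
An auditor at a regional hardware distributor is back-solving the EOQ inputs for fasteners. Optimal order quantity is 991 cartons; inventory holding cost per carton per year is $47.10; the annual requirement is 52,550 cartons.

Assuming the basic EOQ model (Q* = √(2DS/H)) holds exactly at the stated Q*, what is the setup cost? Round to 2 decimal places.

EOQ relation: Q² = 2DS/H, so rearrange for the unknown.
S = Q²H / (2D) = 991² × 47.1 / (2 × 52,550) = 440.1143

$440.11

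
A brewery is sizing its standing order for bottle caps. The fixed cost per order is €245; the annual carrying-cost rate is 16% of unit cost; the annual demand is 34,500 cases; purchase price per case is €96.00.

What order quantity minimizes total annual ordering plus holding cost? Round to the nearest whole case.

Holding cost per case per year: H = 16% × €96 = €15.3600
Optimal lot size Q* = (2 × 34,500 × €245 / €15.36)^½ ≈ 1,049.09

1,049 cases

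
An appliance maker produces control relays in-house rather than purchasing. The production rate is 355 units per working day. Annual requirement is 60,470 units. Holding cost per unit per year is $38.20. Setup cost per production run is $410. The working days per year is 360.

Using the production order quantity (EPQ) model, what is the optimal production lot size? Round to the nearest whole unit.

1,570 units

Daily demand d = 60,470/360 = 167.972; p = 355; 1 − d/p = 0.52684
EPQ = √(2DS / (H(1 − d/p)))
    = √(2 × 60,470 × 410 / (38.2 × 0.52684)) ≈ 1,569.66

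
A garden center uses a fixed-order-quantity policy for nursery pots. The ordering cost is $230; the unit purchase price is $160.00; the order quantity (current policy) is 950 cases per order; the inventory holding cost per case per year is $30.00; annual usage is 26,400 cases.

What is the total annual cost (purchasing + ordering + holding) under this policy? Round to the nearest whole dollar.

Annual ordering cost = (D/Q)·S = (26,400/950) × 230 = $6,391.58
Annual holding cost  = (Q/2)·H = (950/2) × 30 = $14,250.00
Purchase cost = D·C = 26,400 × 160 = $4,224,000.00
Total = $6,391.58 + $14,250.00 + $4,224,000.00 = $4,244,641.58

$4,244,642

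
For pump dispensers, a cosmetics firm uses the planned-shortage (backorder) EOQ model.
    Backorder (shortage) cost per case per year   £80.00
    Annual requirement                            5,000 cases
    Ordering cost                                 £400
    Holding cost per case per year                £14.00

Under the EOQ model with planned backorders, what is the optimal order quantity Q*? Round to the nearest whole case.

579 cases

Q* = √(2DS/H) · √((H + b)/b)
   = √(2 × 5,000 × 400 / 14) · √((14 + 80) / 80)
   = 534.522 × 1.0840 ≈ 579.41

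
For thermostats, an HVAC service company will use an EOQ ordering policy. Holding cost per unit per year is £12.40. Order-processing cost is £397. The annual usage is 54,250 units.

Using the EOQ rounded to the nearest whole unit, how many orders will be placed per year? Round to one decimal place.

Q* = √(2·D·S / H) = √(2·54,250·397 / 12.4) = √3,473,750.0 ≈ 1,863.80 → Q = 1,864
N = D/Q = 54,250/1,864 ≈ 29.104 orders/yr

29.1 orders per year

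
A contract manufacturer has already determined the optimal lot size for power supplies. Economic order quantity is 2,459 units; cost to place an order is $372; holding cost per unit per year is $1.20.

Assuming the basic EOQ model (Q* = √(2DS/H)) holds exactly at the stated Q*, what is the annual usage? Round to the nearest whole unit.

From Q* = √(2DS/H) ⇒ Q*² = 2DS/H.
D = Q²H / (2S) = 2,459² × 1.2 / (2 × 372) = 9,752.71

9,753 units per year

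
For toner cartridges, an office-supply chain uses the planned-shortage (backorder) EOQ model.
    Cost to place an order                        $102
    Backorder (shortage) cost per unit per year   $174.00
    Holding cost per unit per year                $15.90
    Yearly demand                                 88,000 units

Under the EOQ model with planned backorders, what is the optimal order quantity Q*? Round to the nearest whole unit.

Q* = √(2DS/H) · √((H + b)/b)
   = √(2 × 88,000 × 102 / 15.9) · √((15.9 + 174) / 174)
   = 1,062.571 × 1.0447 ≈ 1,110.06

1,110 units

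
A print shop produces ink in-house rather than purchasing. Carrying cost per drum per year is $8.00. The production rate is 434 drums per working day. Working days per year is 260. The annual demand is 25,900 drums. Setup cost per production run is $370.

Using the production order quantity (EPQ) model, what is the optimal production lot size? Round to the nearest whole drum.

d = 25,900/260 = 99.6154 drums/day;  effective holding cost H(1 − d/p) = 8·(1 − 99.6154/434) = 6.16377
Q* = √(2DS / H_eff) = √(2·25,900·370 / 6.16377) ≈ 1,763.37

1,763 drums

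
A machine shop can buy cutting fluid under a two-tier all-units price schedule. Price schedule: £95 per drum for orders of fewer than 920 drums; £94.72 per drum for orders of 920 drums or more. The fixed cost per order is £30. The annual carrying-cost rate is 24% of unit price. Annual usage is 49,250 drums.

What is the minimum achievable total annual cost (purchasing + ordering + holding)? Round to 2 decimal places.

£4,677,023.07

H₁ = 24%×£95 = £22.8000;  H₂ = 24%×£94.72 = £22.7328
EOQ₁ = √(2×49,250×30/22.8000) = 360.01  (< 920, feasible at tier 1)
EOQ₂ = √(2×49,250×30/22.7328) = 360.54  (< 920 → use Q = 920 at tier-2 price)
TC(tier 1 (EOQ₁), Q≈360.0) = £4,686,958.17
TC(tier 2, Q≈920.0) = £4,677,023.07
Minimum at tier 2: £4,677,023.07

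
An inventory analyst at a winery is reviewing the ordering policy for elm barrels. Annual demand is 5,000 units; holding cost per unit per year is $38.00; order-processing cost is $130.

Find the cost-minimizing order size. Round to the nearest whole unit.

2DS/H = 2·5,000·130/38 = 34,210.53
EOQ = √34,210.53 ≈ 184.96

185 units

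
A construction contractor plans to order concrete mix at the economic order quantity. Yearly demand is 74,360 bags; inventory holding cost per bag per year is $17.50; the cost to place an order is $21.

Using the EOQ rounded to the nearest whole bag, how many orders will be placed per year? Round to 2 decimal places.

Q* = √(2·D·S / H) = √(2·74,360·21 / 17.5) = √178,464.0 ≈ 422.45 → Q = 422
N = D/Q = 74,360/422 ≈ 176.209 orders/yr

176.21 orders per year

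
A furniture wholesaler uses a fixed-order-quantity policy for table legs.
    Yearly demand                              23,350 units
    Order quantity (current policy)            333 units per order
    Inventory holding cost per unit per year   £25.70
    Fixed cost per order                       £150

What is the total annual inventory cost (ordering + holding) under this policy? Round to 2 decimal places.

Annual ordering cost = (D/Q)·S = (23,350/333) × 150 = £10,518.02
Annual holding cost  = (Q/2)·H = (333/2) × 25.7 = £4,279.05
Total = £10,518.02 + £4,279.05 = £14,797.07

£14,797.07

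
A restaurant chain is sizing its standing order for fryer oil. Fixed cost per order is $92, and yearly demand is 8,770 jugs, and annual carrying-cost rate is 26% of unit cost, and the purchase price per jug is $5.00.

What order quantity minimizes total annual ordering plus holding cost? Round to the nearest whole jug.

H = i·C = 0.26 × $5 = $1.3000 per jug-year
2DS/H = 2·8,770·92/1.3 = 1,241,292.31
EOQ = √1,241,292.31 ≈ 1,114.13

1,114 jugs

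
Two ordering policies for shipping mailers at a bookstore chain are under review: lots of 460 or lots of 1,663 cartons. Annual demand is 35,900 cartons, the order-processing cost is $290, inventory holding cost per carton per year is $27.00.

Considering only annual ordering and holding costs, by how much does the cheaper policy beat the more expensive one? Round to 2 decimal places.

TC(Q) = (D/Q)S + (Q/2)H
TC(460) = (35,900/460)×290 + (460/2)×27 = $28,842.61
TC(1,663) = (35,900/1,663)×290 + (1,663/2)×27 = $28,710.87
Lots of 1,663 are cheaper by $131.74.

$131.74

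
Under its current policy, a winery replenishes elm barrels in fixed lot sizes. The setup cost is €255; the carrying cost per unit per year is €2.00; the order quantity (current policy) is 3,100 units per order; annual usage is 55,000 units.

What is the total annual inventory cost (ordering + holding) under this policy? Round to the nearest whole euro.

Orders/yr = 55,000/3,100 = 17.742; ordering cost = 17.742 × €255 = €4,524.19
Average inventory = 3,100/2 = 1550; holding cost = 1550 × €2 = €3,100.00
Total = €4,524.19 + €3,100.00 = €7,624.19

€7,624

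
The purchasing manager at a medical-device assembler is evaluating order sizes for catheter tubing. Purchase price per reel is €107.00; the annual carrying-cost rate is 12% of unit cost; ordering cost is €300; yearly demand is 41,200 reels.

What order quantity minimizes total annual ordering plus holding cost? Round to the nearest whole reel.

Holding cost per reel per year: H = 12% × €107 = €12.8400
EOQ = √(2DS/H) = √(2 × 41,200 × 300 / 12.84)
    = √(1,925,233.64) ≈ 1,387.53

1,388 reels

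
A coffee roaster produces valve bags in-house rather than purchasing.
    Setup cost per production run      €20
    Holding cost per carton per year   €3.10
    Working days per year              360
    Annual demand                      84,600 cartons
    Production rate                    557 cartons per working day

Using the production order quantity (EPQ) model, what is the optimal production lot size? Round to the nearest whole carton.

Daily demand d = 84,600/360 = 235.000; p = 557; 1 − d/p = 0.57810
EPQ = √(2DS / (H(1 − d/p)))
    = √(2 × 84,600 × 20 / (3.1 × 0.57810)) ≈ 1,374.15

1,374 cartons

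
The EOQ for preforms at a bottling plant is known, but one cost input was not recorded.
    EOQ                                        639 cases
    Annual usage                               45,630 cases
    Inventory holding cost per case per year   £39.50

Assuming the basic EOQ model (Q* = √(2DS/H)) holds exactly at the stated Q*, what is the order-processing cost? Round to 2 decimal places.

EOQ relation: Q² = 2DS/H, so rearrange for the unknown.
S = Q²H / (2D) = 639² × 39.5 / (2 × 45,630) = 176.7333

£176.73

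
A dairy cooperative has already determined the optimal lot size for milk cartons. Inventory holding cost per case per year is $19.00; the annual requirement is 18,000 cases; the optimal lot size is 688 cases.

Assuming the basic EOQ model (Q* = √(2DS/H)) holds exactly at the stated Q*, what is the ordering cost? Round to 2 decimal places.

$249.82

Since Q* = (2DS/H)^½, squaring gives Q*²·H = 2DS.
S = Q²H / (2D) = 688² × 19 / (2 × 18,000) = 249.8204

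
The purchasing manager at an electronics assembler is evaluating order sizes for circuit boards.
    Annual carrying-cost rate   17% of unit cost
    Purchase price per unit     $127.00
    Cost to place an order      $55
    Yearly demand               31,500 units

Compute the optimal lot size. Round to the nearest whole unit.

401 units

Holding cost per unit per year: H = 17% × $127 = $21.5900
2DS/H = 2·31,500·55/21.59 = 160,490.97
EOQ = √160,490.97 ≈ 400.61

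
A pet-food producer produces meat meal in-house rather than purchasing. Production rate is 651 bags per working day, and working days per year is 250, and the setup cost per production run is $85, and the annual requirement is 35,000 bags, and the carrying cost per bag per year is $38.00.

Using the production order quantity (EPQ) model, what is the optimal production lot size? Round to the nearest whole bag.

d = 35,000/250 = 140.0000 bags/day;  effective holding cost H(1 − d/p) = 38·(1 − 140.0000/651) = 29.82796
Q* = √(2DS / H_eff) = √(2·35,000·85 / 29.82796) ≈ 446.63

447 bags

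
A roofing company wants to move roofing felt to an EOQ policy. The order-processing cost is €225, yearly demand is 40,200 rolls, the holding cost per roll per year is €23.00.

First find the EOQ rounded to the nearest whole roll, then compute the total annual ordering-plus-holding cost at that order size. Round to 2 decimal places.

EOQ = √(2DS/H) = √(2 × 40,200 × 225 / 23)
    = √(786,521.74) ≈ 886.86 → Q = 887 rolls
Ordering: D/Q × S = 40,200/887 × €225 = €10,197.29
Holding:  Q/2 × H = 887/2 × €23 = €10,200.50
Total = €10,197.29 + €10,200.50 = €20,397.79

€20,397.79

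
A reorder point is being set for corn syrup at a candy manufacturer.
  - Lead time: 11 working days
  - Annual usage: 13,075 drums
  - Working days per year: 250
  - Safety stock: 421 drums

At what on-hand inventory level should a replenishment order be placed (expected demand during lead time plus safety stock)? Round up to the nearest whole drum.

Daily demand d = 13,075 / 250 = 52.300 drums/day
Demand during lead time = 52.300 × 11 = 575.30
Reorder point = 575.30 + 421 = 996.30 → round up

997 drums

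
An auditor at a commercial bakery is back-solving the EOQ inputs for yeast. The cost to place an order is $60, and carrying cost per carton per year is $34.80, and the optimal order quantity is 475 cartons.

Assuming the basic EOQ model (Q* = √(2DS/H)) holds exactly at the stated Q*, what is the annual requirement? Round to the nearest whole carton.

EOQ relation: Q² = 2DS/H, so rearrange for the unknown.
D = Q²H / (2S) = 475² × 34.8 / (2 × 60) = 65,431.25

65,431 cartons per year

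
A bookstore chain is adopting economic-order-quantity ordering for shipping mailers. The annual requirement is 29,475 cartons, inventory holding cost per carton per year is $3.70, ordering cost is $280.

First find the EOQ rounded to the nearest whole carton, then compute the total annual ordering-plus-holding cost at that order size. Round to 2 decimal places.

Optimal lot size Q* = (2 × 29,475 × $280 / $3.7)^½ ≈ 2,112.13 → Q = 2,112 cartons
Annual ordering cost = (D/Q)·S = (29,475/2,112) × 280 = $3,907.67
Annual holding cost  = (Q/2)·H = (2,112/2) × 3.7 = $3,907.20
Total = $3,907.67 + $3,907.20 = $7,814.87

$7,814.87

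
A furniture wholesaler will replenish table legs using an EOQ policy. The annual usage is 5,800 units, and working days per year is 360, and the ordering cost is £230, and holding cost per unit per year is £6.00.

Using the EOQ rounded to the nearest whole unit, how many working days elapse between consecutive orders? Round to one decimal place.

EOQ = √(2DS/H) = √(2 × 5,800 × 230 / 6)
    = √(444,666.67) ≈ 666.83 → Q = 667 units
Cycle time = (working days × Q)/D = (360 × 667) / 5,800 = 41.400 days

41.4 days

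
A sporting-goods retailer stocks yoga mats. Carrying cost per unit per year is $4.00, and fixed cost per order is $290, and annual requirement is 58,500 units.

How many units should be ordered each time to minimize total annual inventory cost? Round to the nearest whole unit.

Optimal lot size Q* = (2 × 58,500 × $290 / $4)^½ ≈ 2,912.47

2,912 units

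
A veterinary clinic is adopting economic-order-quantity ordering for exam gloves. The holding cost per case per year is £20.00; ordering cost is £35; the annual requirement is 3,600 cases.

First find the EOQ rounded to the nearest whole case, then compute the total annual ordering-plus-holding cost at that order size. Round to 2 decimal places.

£2,245.00

EOQ = √(2DS/H) = √(2 × 3,600 × 35 / 20)
    = √(12,600.00) ≈ 112.25 → Q = 112 cases
Annual ordering cost = (D/Q)·S = (3,600/112) × 35 = £1,125.00
Annual holding cost  = (Q/2)·H = (112/2) × 20 = £1,120.00
Total = £1,125.00 + £1,120.00 = £2,245.00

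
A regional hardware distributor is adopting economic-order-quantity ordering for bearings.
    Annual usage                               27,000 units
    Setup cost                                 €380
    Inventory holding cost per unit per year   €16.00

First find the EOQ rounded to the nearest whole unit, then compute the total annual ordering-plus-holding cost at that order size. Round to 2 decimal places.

€18,119.60

2DS/H = 2·27,000·380/16 = 1,282,500.00
EOQ = √1,282,500.00 ≈ 1,132.48 → Q = 1,132 units
Annual ordering cost = (D/Q)·S = (27,000/1,132) × 380 = €9,063.60
Annual holding cost  = (Q/2)·H = (1,132/2) × 16 = €9,056.00
Total = €9,063.60 + €9,056.00 = €18,119.60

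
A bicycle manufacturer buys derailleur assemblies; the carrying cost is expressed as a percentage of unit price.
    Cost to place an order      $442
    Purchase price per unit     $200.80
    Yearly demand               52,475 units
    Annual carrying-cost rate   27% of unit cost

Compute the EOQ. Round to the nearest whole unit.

925 units

Holding cost per unit per year: H = 27% × $200.8 = $54.2160
Optimal lot size Q* = (2 × 52,475 × $442 / $54.216)^½ ≈ 924.99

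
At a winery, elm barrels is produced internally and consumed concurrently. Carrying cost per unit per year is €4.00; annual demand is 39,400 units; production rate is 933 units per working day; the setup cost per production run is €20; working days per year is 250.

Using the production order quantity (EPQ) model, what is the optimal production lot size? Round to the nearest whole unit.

d = 39,400/250 = 157.6000 units/day;  effective holding cost H(1 − d/p) = 4·(1 − 157.6000/933) = 3.32433
Q* = √(2DS / H_eff) = √(2·39,400·20 / 3.32433) ≈ 688.54

689 units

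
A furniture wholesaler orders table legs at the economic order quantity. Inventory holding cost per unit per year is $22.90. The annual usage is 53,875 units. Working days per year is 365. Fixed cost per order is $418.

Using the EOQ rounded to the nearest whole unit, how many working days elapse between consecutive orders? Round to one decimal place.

2DS/H = 2·53,875·418/22.9 = 1,966,790.39
EOQ = √1,966,790.39 ≈ 1,402.42 → Q = 1,402 units
Cycle time = (working days × Q)/D = (365 × 1,402) / 53,875 = 9.498 days

9.5 days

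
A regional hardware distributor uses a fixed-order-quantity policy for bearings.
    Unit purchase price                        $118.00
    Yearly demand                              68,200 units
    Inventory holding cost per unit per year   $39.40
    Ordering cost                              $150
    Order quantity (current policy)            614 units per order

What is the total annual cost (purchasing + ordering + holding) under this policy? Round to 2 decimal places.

Orders/yr = 68,200/614 = 111.075; ordering cost = 111.075 × $150 = $16,661.24
Average inventory = 614/2 = 307; holding cost = 307 × $39.4 = $12,095.80
Purchase cost = D·C = 68,200 × 118 = $8,047,600.00
Total = $16,661.24 + $12,095.80 + $8,047,600.00 = $8,076,357.04

$8,076,357.04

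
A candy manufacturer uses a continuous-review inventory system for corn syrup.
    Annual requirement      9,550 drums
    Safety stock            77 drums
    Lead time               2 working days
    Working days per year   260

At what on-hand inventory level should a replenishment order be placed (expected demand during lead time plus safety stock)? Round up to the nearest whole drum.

151 drums

Daily demand d = 9,550 / 260 = 36.731 drums/day
Demand during lead time = 36.731 × 2 = 73.46
Reorder point = 73.46 + 77 = 150.46 → round up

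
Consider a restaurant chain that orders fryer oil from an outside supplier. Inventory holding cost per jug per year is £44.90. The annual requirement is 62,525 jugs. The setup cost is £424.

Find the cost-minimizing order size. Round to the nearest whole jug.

1,087 jugs

EOQ = √(2DS/H) = √(2 × 62,525 × 424 / 44.9)
    = √(1,180,873.05) ≈ 1,086.68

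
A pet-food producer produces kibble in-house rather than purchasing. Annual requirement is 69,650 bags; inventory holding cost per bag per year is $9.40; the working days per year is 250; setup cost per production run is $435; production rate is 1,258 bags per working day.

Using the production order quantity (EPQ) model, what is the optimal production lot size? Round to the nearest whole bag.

Daily demand d = 69,650/250 = 278.600; p = 1258; 1 − d/p = 0.77854
EPQ = √(2DS / (H(1 − d/p)))
    = √(2 × 69,650 × 435 / (9.4 × 0.77854)) ≈ 2,877.51

2,878 bags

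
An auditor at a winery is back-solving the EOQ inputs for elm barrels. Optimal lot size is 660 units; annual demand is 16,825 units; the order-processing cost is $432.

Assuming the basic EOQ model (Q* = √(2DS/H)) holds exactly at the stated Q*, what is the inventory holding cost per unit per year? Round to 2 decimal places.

$33.37

EOQ relation: Q² = 2DS/H, so rearrange for the unknown.
H = 2DS / Q² = 2 × 16,825 × 432 / 660² = 33.3719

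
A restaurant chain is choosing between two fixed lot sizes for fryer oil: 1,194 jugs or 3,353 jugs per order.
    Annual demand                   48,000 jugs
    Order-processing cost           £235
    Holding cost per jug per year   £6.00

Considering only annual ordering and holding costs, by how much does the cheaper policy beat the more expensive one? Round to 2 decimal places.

For each Q, cost = (D/Q)·S + (Q/2)·H.
TC(1,194) = (48,000/1,194)×235 + (1,194/2)×6 = £13,029.24
TC(3,353) = (48,000/3,353)×235 + (3,353/2)×6 = £13,423.15
Cheaper: Q = 1,194.  Difference = £393.92

£393.92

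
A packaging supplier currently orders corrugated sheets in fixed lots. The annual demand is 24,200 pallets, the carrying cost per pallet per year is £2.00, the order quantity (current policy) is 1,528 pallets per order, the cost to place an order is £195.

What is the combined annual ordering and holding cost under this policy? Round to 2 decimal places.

Ordering: D/Q × S = 24,200/1,528 × £195 = £3,088.35
Holding:  Q/2 × H = 1,528/2 × £2 = £1,528.00
Total = £3,088.35 + £1,528.00 = £4,616.35

£4,616.35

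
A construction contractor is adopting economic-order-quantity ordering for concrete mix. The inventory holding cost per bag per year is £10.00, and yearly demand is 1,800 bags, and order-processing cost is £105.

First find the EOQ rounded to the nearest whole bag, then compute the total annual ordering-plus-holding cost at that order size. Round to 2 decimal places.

£1,944.23

Optimal lot size Q* = (2 × 1,800 × £105 / £10)^½ ≈ 194.42 → Q = 194 bags
Orders/yr = 1,800/194 = 9.278; ordering cost = 9.278 × £105 = £974.23
Average inventory = 194/2 = 97; holding cost = 97 × £10 = £970.00
Total = £974.23 + £970.00 = £1,944.23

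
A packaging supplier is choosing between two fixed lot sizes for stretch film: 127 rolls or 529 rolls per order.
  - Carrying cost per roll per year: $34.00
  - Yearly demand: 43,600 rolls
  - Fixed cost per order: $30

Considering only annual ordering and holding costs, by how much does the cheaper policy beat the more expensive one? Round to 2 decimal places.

$992.62

Annual cost at Q: ordering D·S/Q plus holding Q·H/2.
TC(127) = (43,600/127)×30 + (127/2)×34 = $12,458.21
TC(529) = (43,600/529)×30 + (529/2)×34 = $11,465.59
Cheaper: Q = 529.  Difference = $992.62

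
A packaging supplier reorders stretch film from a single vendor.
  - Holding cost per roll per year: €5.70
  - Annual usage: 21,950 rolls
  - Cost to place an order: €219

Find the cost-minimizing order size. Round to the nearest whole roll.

1,299 rolls

Q* = √(2·D·S / H) = √(2·21,950·219 / 5.7) = √1,686,684.2 ≈ 1,298.72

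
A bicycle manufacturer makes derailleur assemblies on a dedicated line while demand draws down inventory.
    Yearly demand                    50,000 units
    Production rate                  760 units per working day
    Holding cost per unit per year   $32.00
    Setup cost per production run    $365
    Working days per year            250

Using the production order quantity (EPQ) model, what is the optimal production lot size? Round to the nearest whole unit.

d = 50,000/250 = 200.0000 units/day;  effective holding cost H(1 − d/p) = 32·(1 − 200.0000/760) = 23.57895
Q* = √(2DS / H_eff) = √(2·50,000·365 / 23.57895) ≈ 1,244.18

1,244 units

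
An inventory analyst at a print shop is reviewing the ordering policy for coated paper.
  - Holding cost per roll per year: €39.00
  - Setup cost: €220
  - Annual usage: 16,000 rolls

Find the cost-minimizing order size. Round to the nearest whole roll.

EOQ = √(2DS/H) = √(2 × 16,000 × 220 / 39)
    = √(180,512.82) ≈ 424.87

425 rolls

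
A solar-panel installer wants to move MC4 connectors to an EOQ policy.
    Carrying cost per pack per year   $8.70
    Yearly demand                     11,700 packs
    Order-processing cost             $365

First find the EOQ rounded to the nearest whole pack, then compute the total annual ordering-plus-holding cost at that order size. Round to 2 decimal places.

Q* = √(2·D·S / H) = √(2·11,700·365 / 8.7) = √981,724.1 ≈ 990.82 → Q = 991 packs
Orders/yr = 11,700/991 = 11.806; ordering cost = 11.806 × $365 = $4,309.28
Average inventory = 991/2 = 495.5; holding cost = 495.5 × $8.7 = $4,310.85
Total = $4,309.28 + $4,310.85 = $8,620.13

$8,620.13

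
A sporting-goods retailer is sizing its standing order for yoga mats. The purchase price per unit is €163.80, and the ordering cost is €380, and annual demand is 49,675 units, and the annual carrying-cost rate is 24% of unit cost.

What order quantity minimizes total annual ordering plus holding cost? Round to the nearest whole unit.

Carrying cost H = €163.8 × 24% = €39.3120/unit/yr
EOQ = √(2DS/H) = √(2 × 49,675 × 380 / 39.312)
    = √(960,342.90) ≈ 979.97

980 units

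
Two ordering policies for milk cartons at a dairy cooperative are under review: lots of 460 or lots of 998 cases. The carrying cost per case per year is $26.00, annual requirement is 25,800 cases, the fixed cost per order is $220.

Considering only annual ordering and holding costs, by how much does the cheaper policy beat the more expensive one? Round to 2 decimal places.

Annual cost at Q: ordering D·S/Q plus holding Q·H/2.
TC(460) = (25,800/460)×220 + (460/2)×26 = $18,319.13
TC(998) = (25,800/998)×220 + (998/2)×26 = $18,661.37
|ΔTC| = |$18,319.13 − $18,661.37| = $342.24

$342.24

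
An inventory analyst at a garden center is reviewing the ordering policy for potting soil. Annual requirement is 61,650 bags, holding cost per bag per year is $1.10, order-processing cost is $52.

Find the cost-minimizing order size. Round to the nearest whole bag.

Optimal lot size Q* = (2 × 61,650 × $52 / $1.1)^½ ≈ 2,414.28

2,414 bags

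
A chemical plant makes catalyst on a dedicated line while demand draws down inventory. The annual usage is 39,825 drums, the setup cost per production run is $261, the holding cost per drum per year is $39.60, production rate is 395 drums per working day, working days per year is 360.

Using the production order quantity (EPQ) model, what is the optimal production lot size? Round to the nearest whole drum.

Daily demand d = 39,825/360 = 110.625; p = 395; 1 − d/p = 0.71994
EPQ = √(2DS / (H(1 − d/p)))
    = √(2 × 39,825 × 261 / (39.6 × 0.71994)) ≈ 853.92

854 drums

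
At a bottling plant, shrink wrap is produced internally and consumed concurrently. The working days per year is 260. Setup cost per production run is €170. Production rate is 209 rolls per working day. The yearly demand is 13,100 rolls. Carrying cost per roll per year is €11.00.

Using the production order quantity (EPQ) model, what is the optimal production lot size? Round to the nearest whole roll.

Daily demand d = 13,100/260 = 50.385; p = 209; 1 − d/p = 0.75893
EPQ = √(2DS / (H(1 − d/p)))
    = √(2 × 13,100 × 170 / (11 × 0.75893)) ≈ 730.43

730 rolls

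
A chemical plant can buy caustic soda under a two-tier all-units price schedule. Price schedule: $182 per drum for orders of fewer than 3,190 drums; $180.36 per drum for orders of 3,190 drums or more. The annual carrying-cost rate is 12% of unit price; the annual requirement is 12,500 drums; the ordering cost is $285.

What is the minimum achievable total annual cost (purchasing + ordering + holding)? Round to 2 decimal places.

$2,287,474.37

H₁ = 12%×$182 = $21.8400;  H₂ = 12%×$180.36 = $21.6432
EOQ₁ = √(2×12,500×285/21.8400) = 571.17  (< 3,190, feasible at tier 1)
EOQ₂ = √(2×12,500×285/21.6432) = 573.76  (< 3,190 → use Q = 3,190 at tier-2 price)
TC(tier 1 (EOQ₁), Q≈571.2) = $2,287,474.37
TC(tier 2, Q≈3,190.0) = $2,290,137.68
Minimum at tier 1 (EOQ₁): $2,287,474.37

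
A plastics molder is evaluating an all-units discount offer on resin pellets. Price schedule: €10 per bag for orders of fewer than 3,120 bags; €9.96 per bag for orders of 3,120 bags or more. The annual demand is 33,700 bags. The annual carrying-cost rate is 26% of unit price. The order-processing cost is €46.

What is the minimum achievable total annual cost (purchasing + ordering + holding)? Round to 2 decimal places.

€339,839.20

H₁ = 26%×€10 = €2.6000;  H₂ = 26%×€9.96 = €2.5896
EOQ₁ = √(2×33,700×46/2.6000) = 1,092.00  (< 3,120, feasible at tier 1)
EOQ₂ = √(2×33,700×46/2.5896) = 1,094.19  (< 3,120 → use Q = 3,120 at tier-2 price)
TC(tier 1 (EOQ₁), Q≈1,092.0) = €339,839.20
TC(tier 2, Q≈3,120.0) = €340,188.63
Minimum at tier 1 (EOQ₁): €339,839.20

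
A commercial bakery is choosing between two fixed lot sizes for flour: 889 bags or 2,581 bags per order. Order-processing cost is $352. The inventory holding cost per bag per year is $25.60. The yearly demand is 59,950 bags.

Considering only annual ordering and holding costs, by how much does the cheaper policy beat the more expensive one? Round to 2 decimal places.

$6,096.42

For each Q, cost = (D/Q)·S + (Q/2)·H.
TC(889) = (59,950/889)×352 + (889/2)×25.6 = $35,116.43
TC(2,581) = (59,950/2,581)×352 + (2,581/2)×25.6 = $41,212.86
|ΔTC| = |$35,116.43 − $41,212.86| = $6,096.42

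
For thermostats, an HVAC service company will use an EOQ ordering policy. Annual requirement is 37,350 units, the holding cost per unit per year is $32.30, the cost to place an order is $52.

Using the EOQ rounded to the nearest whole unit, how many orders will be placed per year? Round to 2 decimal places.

2DS/H = 2·37,350·52/32.3 = 120,260.06
EOQ = √120,260.06 ≈ 346.79 → Q = 347
N = D/Q = 37,350/347 ≈ 107.637 orders/yr

107.64 orders per year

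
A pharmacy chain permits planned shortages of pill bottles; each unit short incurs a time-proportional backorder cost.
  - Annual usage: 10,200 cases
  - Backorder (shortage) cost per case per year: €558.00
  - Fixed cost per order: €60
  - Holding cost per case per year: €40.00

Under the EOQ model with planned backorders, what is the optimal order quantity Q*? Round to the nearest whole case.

181 cases

Q* = √(2DS/H) · √((H + b)/b)
   = √(2 × 10,200 × 60 / 40) · √((40 + 558) / 558)
   = 174.929 × 1.0352 ≈ 181.09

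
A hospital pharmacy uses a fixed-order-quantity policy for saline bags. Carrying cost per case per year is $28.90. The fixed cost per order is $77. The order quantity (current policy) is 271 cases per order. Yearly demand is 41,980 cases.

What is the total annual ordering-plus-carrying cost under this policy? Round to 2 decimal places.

$15,843.85

Ordering: D/Q × S = 41,980/271 × $77 = $11,927.90
Holding:  Q/2 × H = 271/2 × $28.9 = $3,915.95
Total = $11,927.90 + $3,915.95 = $15,843.85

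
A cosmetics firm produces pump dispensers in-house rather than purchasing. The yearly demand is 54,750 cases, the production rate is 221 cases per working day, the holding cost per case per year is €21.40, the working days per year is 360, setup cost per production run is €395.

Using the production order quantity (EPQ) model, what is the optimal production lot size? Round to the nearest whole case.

2,546 cases

Daily demand d = 54,750/360 = 152.083; p = 221; 1 − d/p = 0.31184
EPQ = √(2DS / (H(1 − d/p)))
    = √(2 × 54,750 × 395 / (21.4 × 0.31184)) ≈ 2,545.85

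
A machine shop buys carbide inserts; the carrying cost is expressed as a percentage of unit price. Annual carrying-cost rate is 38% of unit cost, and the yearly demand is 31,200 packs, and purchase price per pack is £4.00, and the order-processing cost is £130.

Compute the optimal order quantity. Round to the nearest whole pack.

2,310 packs

H = i·C = 0.38 × £4 = £1.5200 per pack-year
Optimal lot size Q* = (2 × 31,200 × £130 / £1.52)^½ ≈ 2,310.16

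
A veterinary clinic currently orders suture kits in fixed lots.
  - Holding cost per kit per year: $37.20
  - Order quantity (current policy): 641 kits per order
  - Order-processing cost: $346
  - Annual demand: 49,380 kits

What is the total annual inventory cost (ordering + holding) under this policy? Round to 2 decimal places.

Orders/yr = 49,380/641 = 77.036; ordering cost = 77.036 × $346 = $26,654.41
Average inventory = 641/2 = 320.5; holding cost = 320.5 × $37.2 = $11,922.60
Total = $26,654.41 + $11,922.60 = $38,577.01

$38,577.01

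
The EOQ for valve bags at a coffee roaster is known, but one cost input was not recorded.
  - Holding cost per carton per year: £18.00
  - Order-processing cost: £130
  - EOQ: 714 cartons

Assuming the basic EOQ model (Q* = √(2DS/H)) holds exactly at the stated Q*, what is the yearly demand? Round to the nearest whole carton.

35,294 cartons per year

From Q* = √(2DS/H) ⇒ Q*² = 2DS/H.
D = Q²H / (2S) = 714² × 18 / (2 × 130) = 35,293.57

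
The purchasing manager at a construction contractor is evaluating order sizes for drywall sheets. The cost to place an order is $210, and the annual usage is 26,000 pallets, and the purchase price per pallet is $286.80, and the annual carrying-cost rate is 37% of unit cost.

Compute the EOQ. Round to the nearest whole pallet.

Carrying cost H = $286.8 × 37% = $106.1160/pallet/yr
Q* = √(2·D·S / H) = √(2·26,000·210 / 106.116) = √102,906.3 ≈ 320.79

321 pallets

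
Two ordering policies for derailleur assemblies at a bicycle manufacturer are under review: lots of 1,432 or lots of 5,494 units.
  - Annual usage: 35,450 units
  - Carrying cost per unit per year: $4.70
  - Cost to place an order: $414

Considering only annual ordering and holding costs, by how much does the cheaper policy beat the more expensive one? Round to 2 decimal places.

$1,968.22

Annual cost at Q: ordering D·S/Q plus holding Q·H/2.
TC(1,432) = (35,450/1,432)×414 + (1,432/2)×4.7 = $13,614.01
TC(5,494) = (35,450/5,494)×414 + (5,494/2)×4.7 = $15,582.23
Cheaper: Q = 1,432.  Difference = $1,968.22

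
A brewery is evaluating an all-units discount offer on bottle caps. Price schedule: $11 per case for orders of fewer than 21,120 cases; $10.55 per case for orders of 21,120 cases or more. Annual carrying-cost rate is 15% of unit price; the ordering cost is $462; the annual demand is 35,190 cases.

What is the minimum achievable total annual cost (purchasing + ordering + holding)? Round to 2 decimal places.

$388,735.48

H₁ = 15%×$11 = $1.6500;  H₂ = 15%×$10.55 = $1.5825
EOQ₁ = √(2×35,190×462/1.6500) = 4,439.19  (< 21,120, feasible at tier 1)
EOQ₂ = √(2×35,190×462/1.5825) = 4,532.88  (< 21,120 → use Q = 21,120 at tier-2 price)
TC(tier 1 (EOQ₁), Q≈4,439.2) = $394,414.66
TC(tier 2, Q≈21,120.0) = $388,735.48
Minimum at tier 2: $388,735.48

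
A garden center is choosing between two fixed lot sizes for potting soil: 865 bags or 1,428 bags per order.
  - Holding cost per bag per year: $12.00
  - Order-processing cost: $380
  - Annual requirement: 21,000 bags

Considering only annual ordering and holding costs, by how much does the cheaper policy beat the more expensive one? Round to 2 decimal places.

TC(Q) = (D/Q)S + (Q/2)H
TC(865) = (21,000/865)×380 + (865/2)×12 = $14,415.43
TC(1,428) = (21,000/1,428)×380 + (1,428/2)×12 = $14,156.24
Cheaper: Q = 1,428.  Difference = $259.20

$259.20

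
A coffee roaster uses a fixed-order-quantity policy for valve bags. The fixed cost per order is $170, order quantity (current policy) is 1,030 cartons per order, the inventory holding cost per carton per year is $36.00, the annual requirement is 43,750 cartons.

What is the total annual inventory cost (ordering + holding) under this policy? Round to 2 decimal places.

Annual ordering cost = (D/Q)·S = (43,750/1,030) × 170 = $7,220.87
Annual holding cost  = (Q/2)·H = (1,030/2) × 36 = $18,540.00
Total = $7,220.87 + $18,540.00 = $25,760.87

$25,760.87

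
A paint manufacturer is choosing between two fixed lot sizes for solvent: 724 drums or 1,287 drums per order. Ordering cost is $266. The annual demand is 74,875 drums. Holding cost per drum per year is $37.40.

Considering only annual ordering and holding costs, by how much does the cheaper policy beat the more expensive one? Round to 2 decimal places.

$1,505.89

For each Q, cost = (D/Q)·S + (Q/2)·H.
TC(724) = (74,875/724)×266 + (724/2)×37.4 = $41,048.12
TC(1,287) = (74,875/1,287)×266 + (1,287/2)×37.4 = $39,542.23
Cheaper: Q = 1,287.  Difference = $1,505.89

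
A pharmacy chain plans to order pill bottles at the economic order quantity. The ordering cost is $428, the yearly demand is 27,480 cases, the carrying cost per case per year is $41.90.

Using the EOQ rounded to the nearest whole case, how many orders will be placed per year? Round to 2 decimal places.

2DS/H = 2·27,480·428/41.9 = 561,405.25
EOQ = √561,405.25 ≈ 749.27 → Q = 749
Orders per year = D/Q = 27,480 / 749 = 36.689

36.69 orders per year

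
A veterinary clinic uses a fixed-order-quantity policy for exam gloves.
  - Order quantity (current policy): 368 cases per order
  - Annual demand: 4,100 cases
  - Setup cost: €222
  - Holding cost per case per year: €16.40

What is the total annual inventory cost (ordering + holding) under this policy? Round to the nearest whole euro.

€5,491

Ordering: D/Q × S = 4,100/368 × €222 = €2,473.37
Holding:  Q/2 × H = 368/2 × €16.4 = €3,017.60
Total = €2,473.37 + €3,017.60 = €5,490.97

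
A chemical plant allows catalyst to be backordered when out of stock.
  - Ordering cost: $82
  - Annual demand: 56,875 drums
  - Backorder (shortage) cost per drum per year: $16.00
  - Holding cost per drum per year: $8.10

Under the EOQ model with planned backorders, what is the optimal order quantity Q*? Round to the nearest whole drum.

1,317 drums

Basic EOQ = √(2·56,875·82/8.1) = 1,073.100
Backorder adjustment √((H+b)/b) = √((8.1+16)/16) = 1.2273
Q* = 1,073.100 × 1.2273 ≈ 1,317.01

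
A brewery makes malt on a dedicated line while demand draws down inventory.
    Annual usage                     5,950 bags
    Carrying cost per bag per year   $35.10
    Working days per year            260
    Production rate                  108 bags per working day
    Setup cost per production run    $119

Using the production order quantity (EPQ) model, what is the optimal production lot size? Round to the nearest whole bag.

Daily demand d = 5,950/260 = 22.885; p = 108; 1 − d/p = 0.78811
EPQ = √(2DS / (H(1 − d/p)))
    = √(2 × 5,950 × 119 / (35.1 × 0.78811)) ≈ 226.26

226 bags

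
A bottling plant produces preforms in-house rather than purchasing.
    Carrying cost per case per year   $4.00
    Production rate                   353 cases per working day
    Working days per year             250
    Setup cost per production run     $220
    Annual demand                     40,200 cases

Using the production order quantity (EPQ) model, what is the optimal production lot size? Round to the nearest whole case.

2,850 cases

d = 40,200/250 = 160.8000 cases/day;  effective holding cost H(1 − d/p) = 4·(1 − 160.8000/353) = 2.17790
Q* = √(2DS / H_eff) = √(2·40,200·220 / 2.17790) ≈ 2,849.84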